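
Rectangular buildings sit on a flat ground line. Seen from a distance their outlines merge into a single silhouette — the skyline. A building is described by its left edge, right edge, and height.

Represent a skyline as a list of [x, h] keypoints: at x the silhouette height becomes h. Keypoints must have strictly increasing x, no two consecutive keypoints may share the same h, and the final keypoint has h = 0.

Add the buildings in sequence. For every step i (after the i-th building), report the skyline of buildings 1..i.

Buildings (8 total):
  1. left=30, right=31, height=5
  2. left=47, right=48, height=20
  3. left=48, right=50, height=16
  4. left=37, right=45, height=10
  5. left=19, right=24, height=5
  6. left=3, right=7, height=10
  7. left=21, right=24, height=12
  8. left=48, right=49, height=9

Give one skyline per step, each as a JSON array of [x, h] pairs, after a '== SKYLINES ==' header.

== SKYLINES ==
[[30,5],[31,0]]
[[30,5],[31,0],[47,20],[48,0]]
[[30,5],[31,0],[47,20],[48,16],[50,0]]
[[30,5],[31,0],[37,10],[45,0],[47,20],[48,16],[50,0]]
[[19,5],[24,0],[30,5],[31,0],[37,10],[45,0],[47,20],[48,16],[50,0]]
[[3,10],[7,0],[19,5],[24,0],[30,5],[31,0],[37,10],[45,0],[47,20],[48,16],[50,0]]
[[3,10],[7,0],[19,5],[21,12],[24,0],[30,5],[31,0],[37,10],[45,0],[47,20],[48,16],[50,0]]
[[3,10],[7,0],[19,5],[21,12],[24,0],[30,5],[31,0],[37,10],[45,0],[47,20],[48,16],[50,0]]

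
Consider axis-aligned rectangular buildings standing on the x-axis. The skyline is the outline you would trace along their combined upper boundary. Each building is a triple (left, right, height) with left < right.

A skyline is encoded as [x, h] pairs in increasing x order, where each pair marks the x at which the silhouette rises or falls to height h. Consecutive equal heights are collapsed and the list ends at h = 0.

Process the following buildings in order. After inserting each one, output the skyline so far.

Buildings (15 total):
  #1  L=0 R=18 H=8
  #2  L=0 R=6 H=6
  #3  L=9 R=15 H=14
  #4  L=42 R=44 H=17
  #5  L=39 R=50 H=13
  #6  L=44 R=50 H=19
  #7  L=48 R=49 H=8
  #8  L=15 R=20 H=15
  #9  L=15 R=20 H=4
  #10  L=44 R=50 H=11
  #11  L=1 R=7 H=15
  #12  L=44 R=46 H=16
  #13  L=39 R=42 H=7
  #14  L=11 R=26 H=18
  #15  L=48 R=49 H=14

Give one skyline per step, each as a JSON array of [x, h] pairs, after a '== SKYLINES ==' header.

== SKYLINES ==
[[0,8],[18,0]]
[[0,8],[18,0]]
[[0,8],[9,14],[15,8],[18,0]]
[[0,8],[9,14],[15,8],[18,0],[42,17],[44,0]]
[[0,8],[9,14],[15,8],[18,0],[39,13],[42,17],[44,13],[50,0]]
[[0,8],[9,14],[15,8],[18,0],[39,13],[42,17],[44,19],[50,0]]
[[0,8],[9,14],[15,8],[18,0],[39,13],[42,17],[44,19],[50,0]]
[[0,8],[9,14],[15,15],[20,0],[39,13],[42,17],[44,19],[50,0]]
[[0,8],[9,14],[15,15],[20,0],[39,13],[42,17],[44,19],[50,0]]
[[0,8],[9,14],[15,15],[20,0],[39,13],[42,17],[44,19],[50,0]]
[[0,8],[1,15],[7,8],[9,14],[15,15],[20,0],[39,13],[42,17],[44,19],[50,0]]
[[0,8],[1,15],[7,8],[9,14],[15,15],[20,0],[39,13],[42,17],[44,19],[50,0]]
[[0,8],[1,15],[7,8],[9,14],[15,15],[20,0],[39,13],[42,17],[44,19],[50,0]]
[[0,8],[1,15],[7,8],[9,14],[11,18],[26,0],[39,13],[42,17],[44,19],[50,0]]
[[0,8],[1,15],[7,8],[9,14],[11,18],[26,0],[39,13],[42,17],[44,19],[50,0]]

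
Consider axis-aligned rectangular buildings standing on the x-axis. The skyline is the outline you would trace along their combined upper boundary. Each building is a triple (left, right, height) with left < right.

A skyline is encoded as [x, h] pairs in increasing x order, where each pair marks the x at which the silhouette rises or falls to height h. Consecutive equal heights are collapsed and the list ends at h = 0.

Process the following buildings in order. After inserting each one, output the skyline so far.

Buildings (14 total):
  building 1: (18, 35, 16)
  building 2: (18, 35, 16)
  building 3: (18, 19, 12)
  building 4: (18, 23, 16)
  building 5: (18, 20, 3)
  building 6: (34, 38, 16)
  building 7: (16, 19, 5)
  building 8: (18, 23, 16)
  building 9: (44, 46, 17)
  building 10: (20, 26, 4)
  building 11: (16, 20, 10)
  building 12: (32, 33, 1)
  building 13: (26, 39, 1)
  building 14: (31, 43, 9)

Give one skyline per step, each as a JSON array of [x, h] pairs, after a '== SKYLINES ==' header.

== SKYLINES ==
[[18,16],[35,0]]
[[18,16],[35,0]]
[[18,16],[35,0]]
[[18,16],[35,0]]
[[18,16],[35,0]]
[[18,16],[38,0]]
[[16,5],[18,16],[38,0]]
[[16,5],[18,16],[38,0]]
[[16,5],[18,16],[38,0],[44,17],[46,0]]
[[16,5],[18,16],[38,0],[44,17],[46,0]]
[[16,10],[18,16],[38,0],[44,17],[46,0]]
[[16,10],[18,16],[38,0],[44,17],[46,0]]
[[16,10],[18,16],[38,1],[39,0],[44,17],[46,0]]
[[16,10],[18,16],[38,9],[43,0],[44,17],[46,0]]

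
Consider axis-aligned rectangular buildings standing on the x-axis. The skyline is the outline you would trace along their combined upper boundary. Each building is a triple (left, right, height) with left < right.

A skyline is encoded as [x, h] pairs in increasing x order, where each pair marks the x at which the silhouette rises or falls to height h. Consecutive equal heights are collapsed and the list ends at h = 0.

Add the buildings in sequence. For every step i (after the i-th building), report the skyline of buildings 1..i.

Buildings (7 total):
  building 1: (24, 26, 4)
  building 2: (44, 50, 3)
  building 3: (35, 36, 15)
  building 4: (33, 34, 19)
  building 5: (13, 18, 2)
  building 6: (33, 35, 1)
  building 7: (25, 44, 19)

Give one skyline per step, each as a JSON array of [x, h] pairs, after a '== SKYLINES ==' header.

== SKYLINES ==
[[24,4],[26,0]]
[[24,4],[26,0],[44,3],[50,0]]
[[24,4],[26,0],[35,15],[36,0],[44,3],[50,0]]
[[24,4],[26,0],[33,19],[34,0],[35,15],[36,0],[44,3],[50,0]]
[[13,2],[18,0],[24,4],[26,0],[33,19],[34,0],[35,15],[36,0],[44,3],[50,0]]
[[13,2],[18,0],[24,4],[26,0],[33,19],[34,1],[35,15],[36,0],[44,3],[50,0]]
[[13,2],[18,0],[24,4],[25,19],[44,3],[50,0]]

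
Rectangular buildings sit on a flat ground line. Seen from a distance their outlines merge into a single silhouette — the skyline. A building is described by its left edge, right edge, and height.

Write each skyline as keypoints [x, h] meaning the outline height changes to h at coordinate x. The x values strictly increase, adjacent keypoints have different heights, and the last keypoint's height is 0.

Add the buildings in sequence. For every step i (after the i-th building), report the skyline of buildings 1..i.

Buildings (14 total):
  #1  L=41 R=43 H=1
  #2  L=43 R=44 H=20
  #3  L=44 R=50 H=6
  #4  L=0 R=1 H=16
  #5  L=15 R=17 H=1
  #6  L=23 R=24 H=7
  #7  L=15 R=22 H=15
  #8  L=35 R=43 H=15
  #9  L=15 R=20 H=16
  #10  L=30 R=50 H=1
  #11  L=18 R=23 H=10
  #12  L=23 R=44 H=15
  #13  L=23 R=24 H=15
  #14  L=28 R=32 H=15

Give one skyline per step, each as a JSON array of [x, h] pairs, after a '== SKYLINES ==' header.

== SKYLINES ==
[[41,1],[43,0]]
[[41,1],[43,20],[44,0]]
[[41,1],[43,20],[44,6],[50,0]]
[[0,16],[1,0],[41,1],[43,20],[44,6],[50,0]]
[[0,16],[1,0],[15,1],[17,0],[41,1],[43,20],[44,6],[50,0]]
[[0,16],[1,0],[15,1],[17,0],[23,7],[24,0],[41,1],[43,20],[44,6],[50,0]]
[[0,16],[1,0],[15,15],[22,0],[23,7],[24,0],[41,1],[43,20],[44,6],[50,0]]
[[0,16],[1,0],[15,15],[22,0],[23,7],[24,0],[35,15],[43,20],[44,6],[50,0]]
[[0,16],[1,0],[15,16],[20,15],[22,0],[23,7],[24,0],[35,15],[43,20],[44,6],[50,0]]
[[0,16],[1,0],[15,16],[20,15],[22,0],[23,7],[24,0],[30,1],[35,15],[43,20],[44,6],[50,0]]
[[0,16],[1,0],[15,16],[20,15],[22,10],[23,7],[24,0],[30,1],[35,15],[43,20],[44,6],[50,0]]
[[0,16],[1,0],[15,16],[20,15],[22,10],[23,15],[43,20],[44,6],[50,0]]
[[0,16],[1,0],[15,16],[20,15],[22,10],[23,15],[43,20],[44,6],[50,0]]
[[0,16],[1,0],[15,16],[20,15],[22,10],[23,15],[43,20],[44,6],[50,0]]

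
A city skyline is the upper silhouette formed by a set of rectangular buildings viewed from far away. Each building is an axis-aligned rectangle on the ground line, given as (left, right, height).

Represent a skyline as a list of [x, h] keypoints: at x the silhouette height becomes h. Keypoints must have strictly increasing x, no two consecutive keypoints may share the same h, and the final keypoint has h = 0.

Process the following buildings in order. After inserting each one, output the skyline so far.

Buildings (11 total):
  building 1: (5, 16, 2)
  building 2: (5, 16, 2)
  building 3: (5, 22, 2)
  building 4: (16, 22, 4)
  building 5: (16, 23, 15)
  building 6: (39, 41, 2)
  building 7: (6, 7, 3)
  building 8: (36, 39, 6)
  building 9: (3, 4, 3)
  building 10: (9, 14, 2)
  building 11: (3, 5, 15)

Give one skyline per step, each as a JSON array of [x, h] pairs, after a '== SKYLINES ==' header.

== SKYLINES ==
[[5,2],[16,0]]
[[5,2],[16,0]]
[[5,2],[22,0]]
[[5,2],[16,4],[22,0]]
[[5,2],[16,15],[23,0]]
[[5,2],[16,15],[23,0],[39,2],[41,0]]
[[5,2],[6,3],[7,2],[16,15],[23,0],[39,2],[41,0]]
[[5,2],[6,3],[7,2],[16,15],[23,0],[36,6],[39,2],[41,0]]
[[3,3],[4,0],[5,2],[6,3],[7,2],[16,15],[23,0],[36,6],[39,2],[41,0]]
[[3,3],[4,0],[5,2],[6,3],[7,2],[16,15],[23,0],[36,6],[39,2],[41,0]]
[[3,15],[5,2],[6,3],[7,2],[16,15],[23,0],[36,6],[39,2],[41,0]]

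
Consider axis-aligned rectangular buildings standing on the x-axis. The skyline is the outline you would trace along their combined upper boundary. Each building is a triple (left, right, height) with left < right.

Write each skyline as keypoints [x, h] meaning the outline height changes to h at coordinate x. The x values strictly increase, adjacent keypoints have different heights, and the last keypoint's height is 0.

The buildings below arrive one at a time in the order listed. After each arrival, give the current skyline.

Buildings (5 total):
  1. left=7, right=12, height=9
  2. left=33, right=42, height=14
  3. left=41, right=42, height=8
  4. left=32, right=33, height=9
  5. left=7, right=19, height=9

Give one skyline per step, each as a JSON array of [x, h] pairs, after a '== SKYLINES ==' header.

== SKYLINES ==
[[7,9],[12,0]]
[[7,9],[12,0],[33,14],[42,0]]
[[7,9],[12,0],[33,14],[42,0]]
[[7,9],[12,0],[32,9],[33,14],[42,0]]
[[7,9],[19,0],[32,9],[33,14],[42,0]]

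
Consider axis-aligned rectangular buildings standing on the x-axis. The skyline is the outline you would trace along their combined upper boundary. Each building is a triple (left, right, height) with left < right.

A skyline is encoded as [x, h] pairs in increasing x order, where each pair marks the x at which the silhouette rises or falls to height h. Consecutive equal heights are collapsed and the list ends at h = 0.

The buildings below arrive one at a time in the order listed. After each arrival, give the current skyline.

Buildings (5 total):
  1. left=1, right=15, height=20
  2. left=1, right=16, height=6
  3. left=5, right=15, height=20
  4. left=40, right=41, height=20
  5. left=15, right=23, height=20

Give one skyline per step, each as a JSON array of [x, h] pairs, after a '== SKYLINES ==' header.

== SKYLINES ==
[[1,20],[15,0]]
[[1,20],[15,6],[16,0]]
[[1,20],[15,6],[16,0]]
[[1,20],[15,6],[16,0],[40,20],[41,0]]
[[1,20],[23,0],[40,20],[41,0]]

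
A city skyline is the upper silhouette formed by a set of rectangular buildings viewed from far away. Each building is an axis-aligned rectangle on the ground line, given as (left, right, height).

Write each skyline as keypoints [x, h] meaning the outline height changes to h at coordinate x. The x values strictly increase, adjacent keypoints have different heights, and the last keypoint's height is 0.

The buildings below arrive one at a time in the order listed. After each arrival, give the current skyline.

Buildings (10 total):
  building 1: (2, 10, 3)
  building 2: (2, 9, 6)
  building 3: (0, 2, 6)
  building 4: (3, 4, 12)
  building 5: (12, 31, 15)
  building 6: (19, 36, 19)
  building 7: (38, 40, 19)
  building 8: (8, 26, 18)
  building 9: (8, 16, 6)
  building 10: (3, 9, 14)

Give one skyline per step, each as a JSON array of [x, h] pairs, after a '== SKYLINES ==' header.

== SKYLINES ==
[[2,3],[10,0]]
[[2,6],[9,3],[10,0]]
[[0,6],[9,3],[10,0]]
[[0,6],[3,12],[4,6],[9,3],[10,0]]
[[0,6],[3,12],[4,6],[9,3],[10,0],[12,15],[31,0]]
[[0,6],[3,12],[4,6],[9,3],[10,0],[12,15],[19,19],[36,0]]
[[0,6],[3,12],[4,6],[9,3],[10,0],[12,15],[19,19],[36,0],[38,19],[40,0]]
[[0,6],[3,12],[4,6],[8,18],[19,19],[36,0],[38,19],[40,0]]
[[0,6],[3,12],[4,6],[8,18],[19,19],[36,0],[38,19],[40,0]]
[[0,6],[3,14],[8,18],[19,19],[36,0],[38,19],[40,0]]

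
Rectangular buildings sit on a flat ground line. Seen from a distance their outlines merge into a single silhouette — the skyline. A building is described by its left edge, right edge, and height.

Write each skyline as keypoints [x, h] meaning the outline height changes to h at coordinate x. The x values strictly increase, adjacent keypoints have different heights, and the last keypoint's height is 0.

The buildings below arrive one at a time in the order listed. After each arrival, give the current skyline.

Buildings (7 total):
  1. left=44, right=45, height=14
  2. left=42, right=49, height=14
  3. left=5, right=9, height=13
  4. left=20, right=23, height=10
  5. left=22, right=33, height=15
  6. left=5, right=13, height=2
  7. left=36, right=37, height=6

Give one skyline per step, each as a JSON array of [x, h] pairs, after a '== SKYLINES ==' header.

== SKYLINES ==
[[44,14],[45,0]]
[[42,14],[49,0]]
[[5,13],[9,0],[42,14],[49,0]]
[[5,13],[9,0],[20,10],[23,0],[42,14],[49,0]]
[[5,13],[9,0],[20,10],[22,15],[33,0],[42,14],[49,0]]
[[5,13],[9,2],[13,0],[20,10],[22,15],[33,0],[42,14],[49,0]]
[[5,13],[9,2],[13,0],[20,10],[22,15],[33,0],[36,6],[37,0],[42,14],[49,0]]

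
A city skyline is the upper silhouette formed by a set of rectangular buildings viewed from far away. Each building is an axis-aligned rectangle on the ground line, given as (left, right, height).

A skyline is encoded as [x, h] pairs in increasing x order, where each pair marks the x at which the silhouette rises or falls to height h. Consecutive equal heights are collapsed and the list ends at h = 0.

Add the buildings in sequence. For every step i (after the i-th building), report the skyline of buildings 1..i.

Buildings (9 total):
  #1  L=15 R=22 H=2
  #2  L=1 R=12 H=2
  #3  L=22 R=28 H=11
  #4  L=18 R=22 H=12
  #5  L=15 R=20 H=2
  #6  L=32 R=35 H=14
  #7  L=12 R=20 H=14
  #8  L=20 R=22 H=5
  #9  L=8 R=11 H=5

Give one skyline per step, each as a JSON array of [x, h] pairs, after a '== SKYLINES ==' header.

== SKYLINES ==
[[15,2],[22,0]]
[[1,2],[12,0],[15,2],[22,0]]
[[1,2],[12,0],[15,2],[22,11],[28,0]]
[[1,2],[12,0],[15,2],[18,12],[22,11],[28,0]]
[[1,2],[12,0],[15,2],[18,12],[22,11],[28,0]]
[[1,2],[12,0],[15,2],[18,12],[22,11],[28,0],[32,14],[35,0]]
[[1,2],[12,14],[20,12],[22,11],[28,0],[32,14],[35,0]]
[[1,2],[12,14],[20,12],[22,11],[28,0],[32,14],[35,0]]
[[1,2],[8,5],[11,2],[12,14],[20,12],[22,11],[28,0],[32,14],[35,0]]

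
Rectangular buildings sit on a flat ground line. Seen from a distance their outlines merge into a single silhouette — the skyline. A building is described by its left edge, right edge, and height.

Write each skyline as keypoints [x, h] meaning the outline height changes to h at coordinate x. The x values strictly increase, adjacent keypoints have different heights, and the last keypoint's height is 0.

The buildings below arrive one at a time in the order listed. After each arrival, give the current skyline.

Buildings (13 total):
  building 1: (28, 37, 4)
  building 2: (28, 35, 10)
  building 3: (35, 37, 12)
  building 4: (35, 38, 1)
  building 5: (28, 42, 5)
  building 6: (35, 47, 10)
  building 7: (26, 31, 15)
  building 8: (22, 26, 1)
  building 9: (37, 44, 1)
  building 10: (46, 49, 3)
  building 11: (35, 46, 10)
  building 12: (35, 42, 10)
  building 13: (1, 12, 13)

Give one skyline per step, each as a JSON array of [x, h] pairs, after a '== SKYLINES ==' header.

== SKYLINES ==
[[28,4],[37,0]]
[[28,10],[35,4],[37,0]]
[[28,10],[35,12],[37,0]]
[[28,10],[35,12],[37,1],[38,0]]
[[28,10],[35,12],[37,5],[42,0]]
[[28,10],[35,12],[37,10],[47,0]]
[[26,15],[31,10],[35,12],[37,10],[47,0]]
[[22,1],[26,15],[31,10],[35,12],[37,10],[47,0]]
[[22,1],[26,15],[31,10],[35,12],[37,10],[47,0]]
[[22,1],[26,15],[31,10],[35,12],[37,10],[47,3],[49,0]]
[[22,1],[26,15],[31,10],[35,12],[37,10],[47,3],[49,0]]
[[22,1],[26,15],[31,10],[35,12],[37,10],[47,3],[49,0]]
[[1,13],[12,0],[22,1],[26,15],[31,10],[35,12],[37,10],[47,3],[49,0]]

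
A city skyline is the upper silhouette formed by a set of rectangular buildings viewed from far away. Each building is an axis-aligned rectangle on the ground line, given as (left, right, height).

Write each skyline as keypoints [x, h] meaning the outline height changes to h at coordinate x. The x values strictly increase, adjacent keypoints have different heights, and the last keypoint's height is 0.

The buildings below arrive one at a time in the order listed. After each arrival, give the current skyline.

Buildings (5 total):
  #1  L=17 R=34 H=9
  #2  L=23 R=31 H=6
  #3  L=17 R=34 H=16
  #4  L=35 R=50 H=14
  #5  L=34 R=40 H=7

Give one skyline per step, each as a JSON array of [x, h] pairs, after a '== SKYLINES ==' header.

== SKYLINES ==
[[17,9],[34,0]]
[[17,9],[34,0]]
[[17,16],[34,0]]
[[17,16],[34,0],[35,14],[50,0]]
[[17,16],[34,7],[35,14],[50,0]]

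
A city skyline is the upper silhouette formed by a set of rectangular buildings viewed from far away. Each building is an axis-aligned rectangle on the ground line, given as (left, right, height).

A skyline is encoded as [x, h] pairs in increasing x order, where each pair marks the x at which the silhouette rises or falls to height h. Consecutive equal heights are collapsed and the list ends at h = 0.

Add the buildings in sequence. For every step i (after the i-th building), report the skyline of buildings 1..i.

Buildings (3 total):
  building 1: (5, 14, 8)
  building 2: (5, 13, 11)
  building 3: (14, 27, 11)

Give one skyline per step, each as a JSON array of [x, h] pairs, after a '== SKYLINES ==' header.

== SKYLINES ==
[[5,8],[14,0]]
[[5,11],[13,8],[14,0]]
[[5,11],[13,8],[14,11],[27,0]]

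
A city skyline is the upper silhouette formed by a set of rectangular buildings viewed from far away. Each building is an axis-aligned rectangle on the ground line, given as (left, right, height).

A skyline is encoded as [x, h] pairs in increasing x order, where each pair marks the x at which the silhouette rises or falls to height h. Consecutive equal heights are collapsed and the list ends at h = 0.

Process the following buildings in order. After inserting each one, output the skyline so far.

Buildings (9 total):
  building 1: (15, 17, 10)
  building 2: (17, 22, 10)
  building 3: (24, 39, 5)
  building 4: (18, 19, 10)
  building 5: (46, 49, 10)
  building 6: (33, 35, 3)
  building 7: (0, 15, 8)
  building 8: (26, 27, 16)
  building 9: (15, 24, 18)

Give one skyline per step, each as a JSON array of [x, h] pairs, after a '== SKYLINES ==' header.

== SKYLINES ==
[[15,10],[17,0]]
[[15,10],[22,0]]
[[15,10],[22,0],[24,5],[39,0]]
[[15,10],[22,0],[24,5],[39,0]]
[[15,10],[22,0],[24,5],[39,0],[46,10],[49,0]]
[[15,10],[22,0],[24,5],[39,0],[46,10],[49,0]]
[[0,8],[15,10],[22,0],[24,5],[39,0],[46,10],[49,0]]
[[0,8],[15,10],[22,0],[24,5],[26,16],[27,5],[39,0],[46,10],[49,0]]
[[0,8],[15,18],[24,5],[26,16],[27,5],[39,0],[46,10],[49,0]]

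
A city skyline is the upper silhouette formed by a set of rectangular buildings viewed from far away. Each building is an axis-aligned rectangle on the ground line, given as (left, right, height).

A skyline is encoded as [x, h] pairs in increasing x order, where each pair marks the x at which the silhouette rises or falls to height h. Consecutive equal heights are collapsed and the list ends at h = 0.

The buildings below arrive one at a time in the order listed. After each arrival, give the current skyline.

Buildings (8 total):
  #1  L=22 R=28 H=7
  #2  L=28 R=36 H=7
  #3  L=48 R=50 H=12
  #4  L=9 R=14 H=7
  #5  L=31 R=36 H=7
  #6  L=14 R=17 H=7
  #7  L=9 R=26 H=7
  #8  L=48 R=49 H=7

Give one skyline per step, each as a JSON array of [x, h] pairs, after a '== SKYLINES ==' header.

== SKYLINES ==
[[22,7],[28,0]]
[[22,7],[36,0]]
[[22,7],[36,0],[48,12],[50,0]]
[[9,7],[14,0],[22,7],[36,0],[48,12],[50,0]]
[[9,7],[14,0],[22,7],[36,0],[48,12],[50,0]]
[[9,7],[17,0],[22,7],[36,0],[48,12],[50,0]]
[[9,7],[36,0],[48,12],[50,0]]
[[9,7],[36,0],[48,12],[50,0]]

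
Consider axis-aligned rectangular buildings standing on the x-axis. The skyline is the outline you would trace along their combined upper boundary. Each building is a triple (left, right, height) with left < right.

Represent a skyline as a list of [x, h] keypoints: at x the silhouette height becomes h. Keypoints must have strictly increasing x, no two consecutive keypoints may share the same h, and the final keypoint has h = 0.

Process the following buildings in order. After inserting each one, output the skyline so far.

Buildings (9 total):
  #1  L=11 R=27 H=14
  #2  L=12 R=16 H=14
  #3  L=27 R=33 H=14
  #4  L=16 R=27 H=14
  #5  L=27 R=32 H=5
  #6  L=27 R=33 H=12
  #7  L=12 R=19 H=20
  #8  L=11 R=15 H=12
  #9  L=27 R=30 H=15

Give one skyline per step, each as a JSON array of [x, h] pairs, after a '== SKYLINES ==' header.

== SKYLINES ==
[[11,14],[27,0]]
[[11,14],[27,0]]
[[11,14],[33,0]]
[[11,14],[33,0]]
[[11,14],[33,0]]
[[11,14],[33,0]]
[[11,14],[12,20],[19,14],[33,0]]
[[11,14],[12,20],[19,14],[33,0]]
[[11,14],[12,20],[19,14],[27,15],[30,14],[33,0]]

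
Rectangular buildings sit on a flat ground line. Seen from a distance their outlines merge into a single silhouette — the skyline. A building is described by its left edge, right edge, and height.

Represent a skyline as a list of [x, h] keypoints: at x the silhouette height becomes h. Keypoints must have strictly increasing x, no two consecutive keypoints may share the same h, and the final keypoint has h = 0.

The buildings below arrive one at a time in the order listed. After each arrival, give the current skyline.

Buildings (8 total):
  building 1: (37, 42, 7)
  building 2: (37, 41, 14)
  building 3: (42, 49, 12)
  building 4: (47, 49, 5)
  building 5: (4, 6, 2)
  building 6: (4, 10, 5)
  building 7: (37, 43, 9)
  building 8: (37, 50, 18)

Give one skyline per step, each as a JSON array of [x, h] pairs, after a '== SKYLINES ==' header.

== SKYLINES ==
[[37,7],[42,0]]
[[37,14],[41,7],[42,0]]
[[37,14],[41,7],[42,12],[49,0]]
[[37,14],[41,7],[42,12],[49,0]]
[[4,2],[6,0],[37,14],[41,7],[42,12],[49,0]]
[[4,5],[10,0],[37,14],[41,7],[42,12],[49,0]]
[[4,5],[10,0],[37,14],[41,9],[42,12],[49,0]]
[[4,5],[10,0],[37,18],[50,0]]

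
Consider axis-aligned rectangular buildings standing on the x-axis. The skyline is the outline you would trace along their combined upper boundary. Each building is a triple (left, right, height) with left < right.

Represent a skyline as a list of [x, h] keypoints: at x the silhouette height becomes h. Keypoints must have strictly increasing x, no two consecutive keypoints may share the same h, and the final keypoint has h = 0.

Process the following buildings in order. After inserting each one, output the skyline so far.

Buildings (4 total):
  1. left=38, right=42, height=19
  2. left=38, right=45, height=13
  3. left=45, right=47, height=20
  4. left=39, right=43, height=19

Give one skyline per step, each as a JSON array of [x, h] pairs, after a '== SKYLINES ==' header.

== SKYLINES ==
[[38,19],[42,0]]
[[38,19],[42,13],[45,0]]
[[38,19],[42,13],[45,20],[47,0]]
[[38,19],[43,13],[45,20],[47,0]]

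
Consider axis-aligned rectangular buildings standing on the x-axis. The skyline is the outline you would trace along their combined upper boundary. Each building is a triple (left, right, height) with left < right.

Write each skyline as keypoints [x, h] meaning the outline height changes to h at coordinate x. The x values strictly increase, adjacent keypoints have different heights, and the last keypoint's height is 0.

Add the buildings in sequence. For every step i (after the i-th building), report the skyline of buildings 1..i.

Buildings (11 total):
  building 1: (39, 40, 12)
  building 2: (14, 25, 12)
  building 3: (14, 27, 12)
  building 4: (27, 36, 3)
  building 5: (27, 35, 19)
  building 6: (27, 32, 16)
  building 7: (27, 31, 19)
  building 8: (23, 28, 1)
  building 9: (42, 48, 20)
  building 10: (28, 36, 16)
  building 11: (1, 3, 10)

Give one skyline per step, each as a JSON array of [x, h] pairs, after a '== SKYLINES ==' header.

== SKYLINES ==
[[39,12],[40,0]]
[[14,12],[25,0],[39,12],[40,0]]
[[14,12],[27,0],[39,12],[40,0]]
[[14,12],[27,3],[36,0],[39,12],[40,0]]
[[14,12],[27,19],[35,3],[36,0],[39,12],[40,0]]
[[14,12],[27,19],[35,3],[36,0],[39,12],[40,0]]
[[14,12],[27,19],[35,3],[36,0],[39,12],[40,0]]
[[14,12],[27,19],[35,3],[36,0],[39,12],[40,0]]
[[14,12],[27,19],[35,3],[36,0],[39,12],[40,0],[42,20],[48,0]]
[[14,12],[27,19],[35,16],[36,0],[39,12],[40,0],[42,20],[48,0]]
[[1,10],[3,0],[14,12],[27,19],[35,16],[36,0],[39,12],[40,0],[42,20],[48,0]]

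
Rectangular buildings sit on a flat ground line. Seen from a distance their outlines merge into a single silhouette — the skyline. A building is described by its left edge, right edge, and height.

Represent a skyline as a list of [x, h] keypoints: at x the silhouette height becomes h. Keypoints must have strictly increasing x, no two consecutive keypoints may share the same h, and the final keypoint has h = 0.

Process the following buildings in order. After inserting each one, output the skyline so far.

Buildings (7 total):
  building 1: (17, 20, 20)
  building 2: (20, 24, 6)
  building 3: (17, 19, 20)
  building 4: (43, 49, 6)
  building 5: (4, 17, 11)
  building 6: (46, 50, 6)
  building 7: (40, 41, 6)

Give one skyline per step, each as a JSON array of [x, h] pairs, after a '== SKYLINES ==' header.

== SKYLINES ==
[[17,20],[20,0]]
[[17,20],[20,6],[24,0]]
[[17,20],[20,6],[24,0]]
[[17,20],[20,6],[24,0],[43,6],[49,0]]
[[4,11],[17,20],[20,6],[24,0],[43,6],[49,0]]
[[4,11],[17,20],[20,6],[24,0],[43,6],[50,0]]
[[4,11],[17,20],[20,6],[24,0],[40,6],[41,0],[43,6],[50,0]]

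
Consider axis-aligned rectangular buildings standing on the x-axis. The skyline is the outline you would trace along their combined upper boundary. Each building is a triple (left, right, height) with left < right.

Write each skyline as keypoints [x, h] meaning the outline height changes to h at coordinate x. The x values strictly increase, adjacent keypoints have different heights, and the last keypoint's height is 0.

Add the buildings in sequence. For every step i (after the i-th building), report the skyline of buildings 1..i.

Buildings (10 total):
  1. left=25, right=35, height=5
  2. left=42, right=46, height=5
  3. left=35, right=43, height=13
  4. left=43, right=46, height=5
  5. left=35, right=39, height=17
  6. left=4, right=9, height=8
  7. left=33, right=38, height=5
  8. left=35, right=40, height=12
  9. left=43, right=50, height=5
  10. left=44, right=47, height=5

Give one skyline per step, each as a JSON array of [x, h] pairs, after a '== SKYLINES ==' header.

== SKYLINES ==
[[25,5],[35,0]]
[[25,5],[35,0],[42,5],[46,0]]
[[25,5],[35,13],[43,5],[46,0]]
[[25,5],[35,13],[43,5],[46,0]]
[[25,5],[35,17],[39,13],[43,5],[46,0]]
[[4,8],[9,0],[25,5],[35,17],[39,13],[43,5],[46,0]]
[[4,8],[9,0],[25,5],[35,17],[39,13],[43,5],[46,0]]
[[4,8],[9,0],[25,5],[35,17],[39,13],[43,5],[46,0]]
[[4,8],[9,0],[25,5],[35,17],[39,13],[43,5],[50,0]]
[[4,8],[9,0],[25,5],[35,17],[39,13],[43,5],[50,0]]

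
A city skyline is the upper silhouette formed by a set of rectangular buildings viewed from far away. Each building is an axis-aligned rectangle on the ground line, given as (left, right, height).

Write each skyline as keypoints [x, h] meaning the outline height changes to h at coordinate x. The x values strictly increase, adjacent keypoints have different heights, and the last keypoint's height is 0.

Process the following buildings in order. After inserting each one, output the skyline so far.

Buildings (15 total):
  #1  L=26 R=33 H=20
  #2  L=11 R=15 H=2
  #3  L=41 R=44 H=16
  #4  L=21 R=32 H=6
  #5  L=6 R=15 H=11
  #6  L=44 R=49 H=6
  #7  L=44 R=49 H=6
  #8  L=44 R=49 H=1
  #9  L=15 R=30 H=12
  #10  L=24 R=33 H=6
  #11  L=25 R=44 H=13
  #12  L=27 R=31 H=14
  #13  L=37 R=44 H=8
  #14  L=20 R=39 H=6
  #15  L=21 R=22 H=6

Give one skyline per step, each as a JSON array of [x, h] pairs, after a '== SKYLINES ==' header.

== SKYLINES ==
[[26,20],[33,0]]
[[11,2],[15,0],[26,20],[33,0]]
[[11,2],[15,0],[26,20],[33,0],[41,16],[44,0]]
[[11,2],[15,0],[21,6],[26,20],[33,0],[41,16],[44,0]]
[[6,11],[15,0],[21,6],[26,20],[33,0],[41,16],[44,0]]
[[6,11],[15,0],[21,6],[26,20],[33,0],[41,16],[44,6],[49,0]]
[[6,11],[15,0],[21,6],[26,20],[33,0],[41,16],[44,6],[49,0]]
[[6,11],[15,0],[21,6],[26,20],[33,0],[41,16],[44,6],[49,0]]
[[6,11],[15,12],[26,20],[33,0],[41,16],[44,6],[49,0]]
[[6,11],[15,12],[26,20],[33,0],[41,16],[44,6],[49,0]]
[[6,11],[15,12],[25,13],[26,20],[33,13],[41,16],[44,6],[49,0]]
[[6,11],[15,12],[25,13],[26,20],[33,13],[41,16],[44,6],[49,0]]
[[6,11],[15,12],[25,13],[26,20],[33,13],[41,16],[44,6],[49,0]]
[[6,11],[15,12],[25,13],[26,20],[33,13],[41,16],[44,6],[49,0]]
[[6,11],[15,12],[25,13],[26,20],[33,13],[41,16],[44,6],[49,0]]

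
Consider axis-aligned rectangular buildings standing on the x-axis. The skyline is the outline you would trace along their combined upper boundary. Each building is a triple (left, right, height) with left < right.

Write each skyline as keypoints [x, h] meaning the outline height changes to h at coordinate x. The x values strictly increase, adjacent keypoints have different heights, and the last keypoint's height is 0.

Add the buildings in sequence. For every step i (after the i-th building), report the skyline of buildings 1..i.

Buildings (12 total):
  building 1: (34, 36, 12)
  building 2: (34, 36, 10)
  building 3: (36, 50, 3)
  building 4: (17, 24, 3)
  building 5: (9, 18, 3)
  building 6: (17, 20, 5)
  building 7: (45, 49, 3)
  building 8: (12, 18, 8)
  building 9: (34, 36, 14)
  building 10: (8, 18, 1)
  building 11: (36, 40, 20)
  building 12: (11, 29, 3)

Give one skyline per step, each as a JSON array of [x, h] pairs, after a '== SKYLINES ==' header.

== SKYLINES ==
[[34,12],[36,0]]
[[34,12],[36,0]]
[[34,12],[36,3],[50,0]]
[[17,3],[24,0],[34,12],[36,3],[50,0]]
[[9,3],[24,0],[34,12],[36,3],[50,0]]
[[9,3],[17,5],[20,3],[24,0],[34,12],[36,3],[50,0]]
[[9,3],[17,5],[20,3],[24,0],[34,12],[36,3],[50,0]]
[[9,3],[12,8],[18,5],[20,3],[24,0],[34,12],[36,3],[50,0]]
[[9,3],[12,8],[18,5],[20,3],[24,0],[34,14],[36,3],[50,0]]
[[8,1],[9,3],[12,8],[18,5],[20,3],[24,0],[34,14],[36,3],[50,0]]
[[8,1],[9,3],[12,8],[18,5],[20,3],[24,0],[34,14],[36,20],[40,3],[50,0]]
[[8,1],[9,3],[12,8],[18,5],[20,3],[29,0],[34,14],[36,20],[40,3],[50,0]]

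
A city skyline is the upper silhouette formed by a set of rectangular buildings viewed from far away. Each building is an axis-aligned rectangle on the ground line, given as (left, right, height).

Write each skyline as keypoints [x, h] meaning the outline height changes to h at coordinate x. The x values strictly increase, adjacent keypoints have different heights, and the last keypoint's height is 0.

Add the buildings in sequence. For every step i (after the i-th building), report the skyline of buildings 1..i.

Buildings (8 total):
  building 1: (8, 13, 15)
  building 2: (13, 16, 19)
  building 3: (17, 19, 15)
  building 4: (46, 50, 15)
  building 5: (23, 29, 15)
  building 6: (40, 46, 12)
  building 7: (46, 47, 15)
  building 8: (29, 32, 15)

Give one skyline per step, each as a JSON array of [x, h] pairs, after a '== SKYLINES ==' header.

== SKYLINES ==
[[8,15],[13,0]]
[[8,15],[13,19],[16,0]]
[[8,15],[13,19],[16,0],[17,15],[19,0]]
[[8,15],[13,19],[16,0],[17,15],[19,0],[46,15],[50,0]]
[[8,15],[13,19],[16,0],[17,15],[19,0],[23,15],[29,0],[46,15],[50,0]]
[[8,15],[13,19],[16,0],[17,15],[19,0],[23,15],[29,0],[40,12],[46,15],[50,0]]
[[8,15],[13,19],[16,0],[17,15],[19,0],[23,15],[29,0],[40,12],[46,15],[50,0]]
[[8,15],[13,19],[16,0],[17,15],[19,0],[23,15],[32,0],[40,12],[46,15],[50,0]]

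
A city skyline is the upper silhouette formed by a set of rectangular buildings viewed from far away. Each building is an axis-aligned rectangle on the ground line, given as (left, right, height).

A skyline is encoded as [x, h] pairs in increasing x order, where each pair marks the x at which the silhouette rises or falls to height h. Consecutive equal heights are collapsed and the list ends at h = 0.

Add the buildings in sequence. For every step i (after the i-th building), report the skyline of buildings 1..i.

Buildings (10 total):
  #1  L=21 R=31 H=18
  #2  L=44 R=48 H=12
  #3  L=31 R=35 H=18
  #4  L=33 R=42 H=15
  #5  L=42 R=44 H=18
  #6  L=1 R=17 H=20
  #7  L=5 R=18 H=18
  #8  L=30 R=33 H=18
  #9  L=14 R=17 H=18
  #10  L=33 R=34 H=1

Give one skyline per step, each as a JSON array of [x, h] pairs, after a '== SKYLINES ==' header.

== SKYLINES ==
[[21,18],[31,0]]
[[21,18],[31,0],[44,12],[48,0]]
[[21,18],[35,0],[44,12],[48,0]]
[[21,18],[35,15],[42,0],[44,12],[48,0]]
[[21,18],[35,15],[42,18],[44,12],[48,0]]
[[1,20],[17,0],[21,18],[35,15],[42,18],[44,12],[48,0]]
[[1,20],[17,18],[18,0],[21,18],[35,15],[42,18],[44,12],[48,0]]
[[1,20],[17,18],[18,0],[21,18],[35,15],[42,18],[44,12],[48,0]]
[[1,20],[17,18],[18,0],[21,18],[35,15],[42,18],[44,12],[48,0]]
[[1,20],[17,18],[18,0],[21,18],[35,15],[42,18],[44,12],[48,0]]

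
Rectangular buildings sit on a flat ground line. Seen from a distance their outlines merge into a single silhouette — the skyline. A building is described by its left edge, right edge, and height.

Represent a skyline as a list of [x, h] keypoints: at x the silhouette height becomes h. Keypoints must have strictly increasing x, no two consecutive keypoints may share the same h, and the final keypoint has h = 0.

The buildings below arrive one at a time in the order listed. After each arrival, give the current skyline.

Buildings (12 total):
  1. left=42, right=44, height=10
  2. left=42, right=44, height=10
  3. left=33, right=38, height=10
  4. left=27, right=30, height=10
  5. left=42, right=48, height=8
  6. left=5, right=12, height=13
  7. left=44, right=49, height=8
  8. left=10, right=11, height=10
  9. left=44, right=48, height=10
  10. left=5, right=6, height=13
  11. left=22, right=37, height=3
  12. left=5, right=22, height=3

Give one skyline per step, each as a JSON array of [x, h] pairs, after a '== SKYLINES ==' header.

== SKYLINES ==
[[42,10],[44,0]]
[[42,10],[44,0]]
[[33,10],[38,0],[42,10],[44,0]]
[[27,10],[30,0],[33,10],[38,0],[42,10],[44,0]]
[[27,10],[30,0],[33,10],[38,0],[42,10],[44,8],[48,0]]
[[5,13],[12,0],[27,10],[30,0],[33,10],[38,0],[42,10],[44,8],[48,0]]
[[5,13],[12,0],[27,10],[30,0],[33,10],[38,0],[42,10],[44,8],[49,0]]
[[5,13],[12,0],[27,10],[30,0],[33,10],[38,0],[42,10],[44,8],[49,0]]
[[5,13],[12,0],[27,10],[30,0],[33,10],[38,0],[42,10],[48,8],[49,0]]
[[5,13],[12,0],[27,10],[30,0],[33,10],[38,0],[42,10],[48,8],[49,0]]
[[5,13],[12,0],[22,3],[27,10],[30,3],[33,10],[38,0],[42,10],[48,8],[49,0]]
[[5,13],[12,3],[27,10],[30,3],[33,10],[38,0],[42,10],[48,8],[49,0]]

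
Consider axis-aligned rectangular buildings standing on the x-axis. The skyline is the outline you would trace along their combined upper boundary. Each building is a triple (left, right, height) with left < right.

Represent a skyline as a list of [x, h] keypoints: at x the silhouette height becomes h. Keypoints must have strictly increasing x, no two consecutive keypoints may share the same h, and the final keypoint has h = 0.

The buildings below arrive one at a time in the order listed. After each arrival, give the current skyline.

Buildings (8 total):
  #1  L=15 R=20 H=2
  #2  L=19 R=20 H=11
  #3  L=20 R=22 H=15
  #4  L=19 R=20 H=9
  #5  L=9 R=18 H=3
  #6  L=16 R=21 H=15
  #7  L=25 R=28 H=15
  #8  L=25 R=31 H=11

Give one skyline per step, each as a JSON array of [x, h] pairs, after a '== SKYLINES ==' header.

== SKYLINES ==
[[15,2],[20,0]]
[[15,2],[19,11],[20,0]]
[[15,2],[19,11],[20,15],[22,0]]
[[15,2],[19,11],[20,15],[22,0]]
[[9,3],[18,2],[19,11],[20,15],[22,0]]
[[9,3],[16,15],[22,0]]
[[9,3],[16,15],[22,0],[25,15],[28,0]]
[[9,3],[16,15],[22,0],[25,15],[28,11],[31,0]]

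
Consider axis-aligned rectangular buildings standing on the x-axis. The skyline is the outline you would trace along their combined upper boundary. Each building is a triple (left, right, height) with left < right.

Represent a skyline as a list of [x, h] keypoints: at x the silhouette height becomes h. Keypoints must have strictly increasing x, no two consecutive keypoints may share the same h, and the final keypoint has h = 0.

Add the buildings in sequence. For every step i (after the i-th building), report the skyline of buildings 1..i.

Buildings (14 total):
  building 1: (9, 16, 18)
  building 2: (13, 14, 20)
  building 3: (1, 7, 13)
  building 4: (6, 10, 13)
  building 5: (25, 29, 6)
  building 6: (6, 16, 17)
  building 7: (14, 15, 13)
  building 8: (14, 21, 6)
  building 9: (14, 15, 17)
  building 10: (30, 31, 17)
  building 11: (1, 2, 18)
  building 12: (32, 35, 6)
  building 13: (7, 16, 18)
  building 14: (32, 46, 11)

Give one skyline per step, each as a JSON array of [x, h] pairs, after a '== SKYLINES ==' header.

== SKYLINES ==
[[9,18],[16,0]]
[[9,18],[13,20],[14,18],[16,0]]
[[1,13],[7,0],[9,18],[13,20],[14,18],[16,0]]
[[1,13],[9,18],[13,20],[14,18],[16,0]]
[[1,13],[9,18],[13,20],[14,18],[16,0],[25,6],[29,0]]
[[1,13],[6,17],[9,18],[13,20],[14,18],[16,0],[25,6],[29,0]]
[[1,13],[6,17],[9,18],[13,20],[14,18],[16,0],[25,6],[29,0]]
[[1,13],[6,17],[9,18],[13,20],[14,18],[16,6],[21,0],[25,6],[29,0]]
[[1,13],[6,17],[9,18],[13,20],[14,18],[16,6],[21,0],[25,6],[29,0]]
[[1,13],[6,17],[9,18],[13,20],[14,18],[16,6],[21,0],[25,6],[29,0],[30,17],[31,0]]
[[1,18],[2,13],[6,17],[9,18],[13,20],[14,18],[16,6],[21,0],[25,6],[29,0],[30,17],[31,0]]
[[1,18],[2,13],[6,17],[9,18],[13,20],[14,18],[16,6],[21,0],[25,6],[29,0],[30,17],[31,0],[32,6],[35,0]]
[[1,18],[2,13],[6,17],[7,18],[13,20],[14,18],[16,6],[21,0],[25,6],[29,0],[30,17],[31,0],[32,6],[35,0]]
[[1,18],[2,13],[6,17],[7,18],[13,20],[14,18],[16,6],[21,0],[25,6],[29,0],[30,17],[31,0],[32,11],[46,0]]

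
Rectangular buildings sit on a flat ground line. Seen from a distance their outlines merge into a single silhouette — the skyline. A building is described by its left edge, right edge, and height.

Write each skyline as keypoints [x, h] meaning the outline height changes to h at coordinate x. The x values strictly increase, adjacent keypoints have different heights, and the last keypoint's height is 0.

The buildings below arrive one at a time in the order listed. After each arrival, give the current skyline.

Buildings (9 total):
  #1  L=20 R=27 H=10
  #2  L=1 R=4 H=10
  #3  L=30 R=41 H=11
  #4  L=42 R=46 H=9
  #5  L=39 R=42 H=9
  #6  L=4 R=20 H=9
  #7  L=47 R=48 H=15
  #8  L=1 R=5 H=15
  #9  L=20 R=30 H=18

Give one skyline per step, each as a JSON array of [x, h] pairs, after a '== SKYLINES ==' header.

== SKYLINES ==
[[20,10],[27,0]]
[[1,10],[4,0],[20,10],[27,0]]
[[1,10],[4,0],[20,10],[27,0],[30,11],[41,0]]
[[1,10],[4,0],[20,10],[27,0],[30,11],[41,0],[42,9],[46,0]]
[[1,10],[4,0],[20,10],[27,0],[30,11],[41,9],[46,0]]
[[1,10],[4,9],[20,10],[27,0],[30,11],[41,9],[46,0]]
[[1,10],[4,9],[20,10],[27,0],[30,11],[41,9],[46,0],[47,15],[48,0]]
[[1,15],[5,9],[20,10],[27,0],[30,11],[41,9],[46,0],[47,15],[48,0]]
[[1,15],[5,9],[20,18],[30,11],[41,9],[46,0],[47,15],[48,0]]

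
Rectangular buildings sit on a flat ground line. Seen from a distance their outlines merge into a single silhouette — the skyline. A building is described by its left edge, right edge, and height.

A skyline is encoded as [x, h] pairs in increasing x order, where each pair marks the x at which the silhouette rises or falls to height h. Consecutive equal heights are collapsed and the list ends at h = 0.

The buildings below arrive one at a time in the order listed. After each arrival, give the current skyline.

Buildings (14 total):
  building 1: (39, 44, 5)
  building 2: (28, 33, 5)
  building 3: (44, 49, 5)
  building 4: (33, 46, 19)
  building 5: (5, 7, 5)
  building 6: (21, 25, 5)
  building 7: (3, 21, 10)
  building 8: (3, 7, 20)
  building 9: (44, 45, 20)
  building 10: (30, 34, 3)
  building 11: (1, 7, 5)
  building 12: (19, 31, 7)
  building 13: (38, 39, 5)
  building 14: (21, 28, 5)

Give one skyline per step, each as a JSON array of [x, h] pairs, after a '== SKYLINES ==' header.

== SKYLINES ==
[[39,5],[44,0]]
[[28,5],[33,0],[39,5],[44,0]]
[[28,5],[33,0],[39,5],[49,0]]
[[28,5],[33,19],[46,5],[49,0]]
[[5,5],[7,0],[28,5],[33,19],[46,5],[49,0]]
[[5,5],[7,0],[21,5],[25,0],[28,5],[33,19],[46,5],[49,0]]
[[3,10],[21,5],[25,0],[28,5],[33,19],[46,5],[49,0]]
[[3,20],[7,10],[21,5],[25,0],[28,5],[33,19],[46,5],[49,0]]
[[3,20],[7,10],[21,5],[25,0],[28,5],[33,19],[44,20],[45,19],[46,5],[49,0]]
[[3,20],[7,10],[21,5],[25,0],[28,5],[33,19],[44,20],[45,19],[46,5],[49,0]]
[[1,5],[3,20],[7,10],[21,5],[25,0],[28,5],[33,19],[44,20],[45,19],[46,5],[49,0]]
[[1,5],[3,20],[7,10],[21,7],[31,5],[33,19],[44,20],[45,19],[46,5],[49,0]]
[[1,5],[3,20],[7,10],[21,7],[31,5],[33,19],[44,20],[45,19],[46,5],[49,0]]
[[1,5],[3,20],[7,10],[21,7],[31,5],[33,19],[44,20],[45,19],[46,5],[49,0]]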